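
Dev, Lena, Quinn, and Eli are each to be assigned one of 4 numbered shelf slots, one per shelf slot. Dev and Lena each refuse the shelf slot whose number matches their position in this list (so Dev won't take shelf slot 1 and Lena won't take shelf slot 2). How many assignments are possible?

14

Let Aᵢ (for i ∈ {1, 2}) be the placements that put person i in their forbidden shelf slot. Any j of these fix j positions, leaving (4−j)! ways to fill the rest, and there are C(2,j) ways to pick which j.
By inclusion–exclusion, the number of valid placements is Σ_{j=0}^{2} (−1)^j C(2,j)·(4−j)!.
Computing: 24 − 12 + 2 = 14.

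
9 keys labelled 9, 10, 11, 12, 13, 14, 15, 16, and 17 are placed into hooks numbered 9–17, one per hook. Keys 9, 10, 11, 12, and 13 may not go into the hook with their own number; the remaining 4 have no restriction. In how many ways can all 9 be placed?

Let Aᵢ (for 9 ≤ i ≤ 13) be the placements that put key i in its forbidden hook. Any j of these fix j positions, leaving (9−j)! ways to fill the rest, and there are C(5,j) ways to pick which j.
By inclusion–exclusion, the number of valid placements is Σ_{j=0}^{5} (−1)^j C(5,j)·(9−j)!.
Computing: 362880 − 201600 + 50400 − 7200 + 600 − 24 = 205056.

205056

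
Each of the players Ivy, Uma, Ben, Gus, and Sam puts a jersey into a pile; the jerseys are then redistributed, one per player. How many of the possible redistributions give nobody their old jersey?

Let Aᵢ be the assignments in which player i gets their old jersey. We want the size of the complement of A₁∪…∪A_5.
By inclusion–exclusion this is Σ_{j=0}^{5} (−1)^j C(5,j)·(5−j)!.
Computing: 120 − 120 + 60 − 20 + 5 − 1 = 44.

44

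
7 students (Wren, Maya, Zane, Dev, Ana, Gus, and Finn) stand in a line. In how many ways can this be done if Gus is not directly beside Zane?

3600

Of the 7! = 5040 arrangements, those with Gus and Zane adjacent number 2 × 6! = 1440 (treat the pair as a block with 2 internal orders).
So 5040 − 1440 = 3600 arrangements keep them apart.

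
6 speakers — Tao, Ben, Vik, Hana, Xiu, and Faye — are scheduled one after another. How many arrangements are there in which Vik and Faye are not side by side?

Of the 6! = 720 arrangements, those with Vik and Faye adjacent number 2 × 5! = 240 (treat the pair as a block with 2 internal orders).
So 720 − 240 = 480 arrangements keep them apart.

480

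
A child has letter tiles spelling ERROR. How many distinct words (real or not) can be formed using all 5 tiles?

20

Letter multiplicities in ERROR: E×1, O×1, R×3.
Dividing 5! = 120 by 3! = 6 for the repeated letters gives 20.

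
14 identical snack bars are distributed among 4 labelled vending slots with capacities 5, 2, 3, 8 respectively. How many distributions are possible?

Without the upper bounds there are C(17,3) = 680 ways to split 14 among 4 vending slots.
Subtract solutions that violate a single cap (substitute x_i' = x_i − (cap_i+1)): x_1 ≥ 6 gives C(11,3) = 165; x_2 ≥ 3 gives C(14,3) = 364; x_3 ≥ 4 gives C(13,3) = 286; x_4 ≥ 9 gives C(8,3) = 56. Together 871.
Add back pairs where two caps are both exceeded: 56 + 35 + 0 + 120 + 10 + 4 = 225.
Subtract triples: 4 + 0 + 0 + 0 = 4.
By inclusion–exclusion the count is 680 − 871 + 225 − 4 = 30.

30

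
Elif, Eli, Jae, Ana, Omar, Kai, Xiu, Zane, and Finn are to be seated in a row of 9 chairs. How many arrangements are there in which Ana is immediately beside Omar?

Glue Ana and Omar into one block (2 internal orders), leaving 8 units to arrange in a row.
So the count is 2·(8)! = 80640.

80640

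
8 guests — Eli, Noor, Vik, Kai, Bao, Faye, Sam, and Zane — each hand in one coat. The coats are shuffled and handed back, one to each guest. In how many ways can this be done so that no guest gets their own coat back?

14833

This is the derangement count D_8: permutations of 8 items with no fixed point.
By inclusion–exclusion this is Σ_{j=0}^{8} (−1)^j C(8,j)·(8−j)!.
Computing: 40320 − 40320 + 20160 − 6720 + 1680 − 336 + 56 − 8 + 1 = 14833.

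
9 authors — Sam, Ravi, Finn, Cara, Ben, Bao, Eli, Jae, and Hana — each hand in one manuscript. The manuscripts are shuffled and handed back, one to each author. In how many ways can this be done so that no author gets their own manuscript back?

This is the derangement count D_9: permutations of 9 items with no fixed point.
By inclusion–exclusion this is Σ_{j=0}^{9} (−1)^j C(9,j)·(9−j)!.
Computing: 362880 − 362880 + 181440 − 60480 + 15120 − 3024 + 504 − 72 + 9 − 1 = 133496.

133496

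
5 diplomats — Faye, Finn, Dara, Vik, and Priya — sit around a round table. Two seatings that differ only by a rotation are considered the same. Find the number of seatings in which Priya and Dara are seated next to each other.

Glue Priya and Dara into a block (2 internal orders). Seating 4 units around a circle gives (3)! arrangements.
So 2 × (3)! = 2 × 6 = 12.

12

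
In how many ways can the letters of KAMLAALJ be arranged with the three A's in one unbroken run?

360

Treat the 3 copies of A as a single block. The multiset to arrange is then {AAA, J, K, L, L, M}, 6 items in all.
That gives (6)!/(2!) = 360 arrangements.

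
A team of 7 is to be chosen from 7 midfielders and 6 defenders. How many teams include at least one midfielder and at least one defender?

With no constraint there are C(13,7) = 1716 possible selections.
Selections missing a whole group: no midfielders → C(6,7) = 0; no defenders → C(7,7) = 1.
Both groups omitted at once is impossible, so 1716 − 1 = 1715.

1715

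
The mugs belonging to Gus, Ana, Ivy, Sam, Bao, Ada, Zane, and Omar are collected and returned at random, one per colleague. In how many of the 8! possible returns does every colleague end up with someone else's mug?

Let Aᵢ be the assignments in which colleague i gets their own mug. We want the size of the complement of A₁∪…∪A_8.
By inclusion–exclusion this is Σ_{j=0}^{8} (−1)^j C(8,j)·(8−j)!.
Computing: 40320 − 40320 + 20160 − 6720 + 1680 − 336 + 56 − 8 + 1 = 14833.

14833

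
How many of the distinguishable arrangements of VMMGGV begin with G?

30

Fix G in the first position and arrange the remaining 5 letters.
Those 5 letters have M appearing twice and V appearing twice, giving (5)!/(2!·2!) = 30.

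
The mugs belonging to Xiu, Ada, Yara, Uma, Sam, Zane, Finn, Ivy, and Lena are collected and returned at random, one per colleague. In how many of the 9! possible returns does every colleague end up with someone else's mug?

133496

Count assignments avoiding every fixed point. For any j of the 9 colleagues fixed to their own mug, the other 9−j can be arranged in (9−j)! ways.
By inclusion–exclusion this is Σ_{j=0}^{9} (−1)^j C(9,j)·(9−j)!.
Computing: 362880 − 362880 + 181440 − 60480 + 15120 − 3024 + 504 − 72 + 9 − 1 = 133496.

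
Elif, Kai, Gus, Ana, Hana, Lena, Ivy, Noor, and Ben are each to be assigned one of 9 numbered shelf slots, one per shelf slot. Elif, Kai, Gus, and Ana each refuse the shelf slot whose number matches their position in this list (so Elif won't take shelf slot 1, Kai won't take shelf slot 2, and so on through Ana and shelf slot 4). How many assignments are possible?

229080

Let Aᵢ (for 1 ≤ i ≤ 4) be the placements that put person i in their forbidden shelf slot. Any j of these fix j positions, leaving (9−j)! ways to fill the rest, and there are C(4,j) ways to pick which j.
By inclusion–exclusion, the number of valid placements is Σ_{j=0}^{4} (−1)^j C(4,j)·(9−j)!.
Computing: 362880 − 161280 + 30240 − 2880 + 120 = 229080.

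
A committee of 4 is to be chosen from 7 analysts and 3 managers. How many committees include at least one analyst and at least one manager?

Total 4-person selections from all 10: C(10,4) = 210.
Selections missing a whole group: no analysts → C(3,4) = 0; no managers → C(7,4) = 35.
Both groups omitted at once is impossible, so 210 − 35 = 175.

175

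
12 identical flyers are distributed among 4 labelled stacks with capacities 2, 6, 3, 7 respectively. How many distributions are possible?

54

Without the upper bounds there are C(15,3) = 455 ways to split 12 among 4 stacks.
Subtract solutions that violate a single cap (substitute x_i' = x_i − (cap_i+1)): x_1 ≥ 3 gives C(12,3) = 220; x_2 ≥ 7 gives C(8,3) = 56; x_3 ≥ 4 gives C(11,3) = 165; x_4 ≥ 8 gives C(7,3) = 35. Together 476.
Add back pairs where two caps are both exceeded: 10 + 56 + 4 + 4 + 0 + 1 = 75.
By inclusion–exclusion the count is 455 − 476 + 75 = 54.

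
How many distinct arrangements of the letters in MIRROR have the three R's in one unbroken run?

Treat the 3 copies of R as a single block. The multiset to arrange is then {RRR, I, M, O}, 4 items in all.
All 4 items are distinct, so there are (4)! = 24 arrangements.

24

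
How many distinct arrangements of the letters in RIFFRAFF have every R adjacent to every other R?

210

Treat the 2 copies of R as a single block. The multiset to arrange is then {RR, A, F, F, F, F, I}, 7 items in all.
That gives (7)!/(4!) = 210 arrangements.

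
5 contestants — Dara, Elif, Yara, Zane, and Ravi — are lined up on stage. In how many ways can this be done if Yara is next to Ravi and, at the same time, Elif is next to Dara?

24

Treat {Yara,Ravi} as one block (2 orders) and {Elif,Dara} as another (2 orders).
That leaves 3 units to arrange: 2 × 2 × 3! = 4 × 6 = 24.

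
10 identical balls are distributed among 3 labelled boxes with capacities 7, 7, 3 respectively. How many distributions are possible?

By stars and bars, unrestricted non-negative solutions to x_1+…+x_3 = 10 number C(10+2,2) = 66.
Subtract solutions that violate a single cap (substitute x_i' = x_i − (cap_i+1)): x_1 ≥ 8 gives C(4,2) = 6; x_2 ≥ 8 gives C(4,2) = 6; x_3 ≥ 4 gives C(8,2) = 28. Together 40.
No two caps can be exceeded simultaneously, so the pair terms are all 0.
By inclusion–exclusion the count is 66 − 40 + 0 = 26.

26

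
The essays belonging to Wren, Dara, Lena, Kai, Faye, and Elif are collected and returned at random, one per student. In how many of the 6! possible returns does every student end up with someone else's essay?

265

Let Aᵢ be the assignments in which student i gets their own essay. We want the size of the complement of A₁∪…∪A_6.
By inclusion–exclusion this is Σ_{j=0}^{6} (−1)^j C(6,j)·(6−j)!.
Computing: 720 − 720 + 360 − 120 + 30 − 6 + 1 = 265.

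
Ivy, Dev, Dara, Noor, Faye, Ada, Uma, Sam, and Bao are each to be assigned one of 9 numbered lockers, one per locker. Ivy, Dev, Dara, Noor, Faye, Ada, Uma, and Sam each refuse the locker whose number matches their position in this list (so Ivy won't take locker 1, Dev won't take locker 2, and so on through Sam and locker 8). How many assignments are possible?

Let Aᵢ (for 1 ≤ i ≤ 8) be the placements that put person i in their forbidden locker. Any j of these fix j positions, leaving (9−j)! ways to fill the rest, and there are C(8,j) ways to pick which j.
By inclusion–exclusion, the number of valid placements is Σ_{j=0}^{8} (−1)^j C(8,j)·(9−j)!.
Computing: 362880 − 322560 + 141120 − 40320 + 8400 − 1344 + 168 − 16 + 1 = 148329.

148329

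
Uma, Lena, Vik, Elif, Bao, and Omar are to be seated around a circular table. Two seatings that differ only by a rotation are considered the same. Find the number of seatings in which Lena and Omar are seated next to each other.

48

Glue Lena and Omar into a block (2 internal orders). Seating 5 units around a circle gives (4)! arrangements.
So 2 × (4)! = 2 × 24 = 48.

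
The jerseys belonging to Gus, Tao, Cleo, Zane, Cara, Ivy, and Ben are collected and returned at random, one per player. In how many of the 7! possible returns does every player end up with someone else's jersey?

Count assignments avoiding every fixed point. For any j of the 7 players fixed to their old jersey, the other 7−j can be arranged in (7−j)! ways.
By inclusion–exclusion this is Σ_{j=0}^{7} (−1)^j C(7,j)·(7−j)!.
Computing: 5040 − 5040 + 2520 − 840 + 210 − 42 + 7 − 1 = 1854.

1854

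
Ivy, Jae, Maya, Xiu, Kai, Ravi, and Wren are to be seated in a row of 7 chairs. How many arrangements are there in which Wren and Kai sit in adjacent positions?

1440

Glue Wren and Kai into one block (2 internal orders), leaving 6 units to arrange in a row.
That gives 2 × 6! = 2 × 720 = 1440.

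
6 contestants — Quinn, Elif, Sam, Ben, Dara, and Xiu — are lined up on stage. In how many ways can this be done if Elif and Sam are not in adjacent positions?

480

Of the 6! = 720 arrangements, those with Elif and Sam adjacent number 2 × 5! = 240 (treat the pair as a block with 2 internal orders).
So 720 − 240 = 480 arrangements keep them apart.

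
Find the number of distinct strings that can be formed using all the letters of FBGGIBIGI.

Letter multiplicities in FBGGIBIGI: B×2, F×1, G×3, I×3.
The number of distinct arrangements is 9!/(3!·3!·2!) = 362880/72 = 5040.

5040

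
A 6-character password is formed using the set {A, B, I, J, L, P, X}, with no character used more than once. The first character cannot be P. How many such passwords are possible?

4320

The first character has 7−1 = 6 choices (anything except P).
The remaining 5 characters are filled from the other 6 symbols without repetition: 6 × 5 × 4 × 3 × 2 = 720.
Total: 6 × 720 = 4320.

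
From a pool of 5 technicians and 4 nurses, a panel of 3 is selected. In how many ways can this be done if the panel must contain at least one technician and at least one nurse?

70

With no constraint there are C(9,3) = 84 possible selections.
Selections missing a whole group: no technicians → C(4,3) = 4; no nurses → C(5,3) = 10.
Both groups omitted at once is impossible, so 84 − 14 = 70.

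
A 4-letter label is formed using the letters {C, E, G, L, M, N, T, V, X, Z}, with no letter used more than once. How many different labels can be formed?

5040

This is a permutation of 4 out of 10: P(10,4) = 10!/6!.
That product is 10 × 9 × 8 × 7 = 5040.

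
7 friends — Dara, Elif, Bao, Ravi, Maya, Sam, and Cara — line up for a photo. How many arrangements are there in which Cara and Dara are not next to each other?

3600

There are 7! = 5040 arrangements in all. If Cara and Dara are adjacent, merging them into one block gives 2·(6)! = 1440 arrangements.
So 5040 − 1440 = 3600 arrangements keep them apart.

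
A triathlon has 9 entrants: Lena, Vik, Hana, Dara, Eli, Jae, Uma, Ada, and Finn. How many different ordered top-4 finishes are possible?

3024

This is an ordered selection of 4 from 9: P(9,4).
That gives 9 × 8 × 7 × 6 = 3024.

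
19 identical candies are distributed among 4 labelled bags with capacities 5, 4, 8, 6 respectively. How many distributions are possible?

35

Ignoring the caps, the number of non-negative solutions to x_1+…+x_4 = 19 is C(22,3) = 1540.
Subtract solutions that violate a single cap (substitute x_i' = x_i − (cap_i+1)): x_1 ≥ 6 gives C(16,3) = 560; x_2 ≥ 5 gives C(17,3) = 680; x_3 ≥ 9 gives C(13,3) = 286; x_4 ≥ 7 gives C(15,3) = 455. Together 1981.
Add back pairs where two caps are both exceeded: 165 + 35 + 84 + 56 + 120 + 20 = 480.
Subtract triples: 0 + 4 + 0 + 0 = 4.
By inclusion–exclusion the count is 1540 − 1981 + 480 − 4 = 35.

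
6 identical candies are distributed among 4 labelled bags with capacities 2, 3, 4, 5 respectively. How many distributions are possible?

49

Without the upper bounds there are C(9,3) = 84 ways to split 6 among 4 bags.
Subtract solutions that violate a single cap (substitute x_i' = x_i − (cap_i+1)): x_1 ≥ 3 gives C(6,3) = 20; x_2 ≥ 4 gives C(5,3) = 10; x_3 ≥ 5 gives C(4,3) = 4; x_4 ≥ 6 gives C(3,3) = 1. Together 35.
No two caps can be exceeded simultaneously, so the pair terms are all 0.
By inclusion–exclusion the count is 84 − 35 + 0 = 49.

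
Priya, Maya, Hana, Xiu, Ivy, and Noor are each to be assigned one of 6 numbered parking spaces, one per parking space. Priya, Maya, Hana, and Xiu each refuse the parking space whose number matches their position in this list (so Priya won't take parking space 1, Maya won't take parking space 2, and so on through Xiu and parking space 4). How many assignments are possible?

362

Let Aᵢ (for 1 ≤ i ≤ 4) be the placements that put person i in their forbidden parking space. Any j of these fix j positions, leaving (6−j)! ways to fill the rest, and there are C(4,j) ways to pick which j.
By inclusion–exclusion, the number of valid placements is Σ_{j=0}^{4} (−1)^j C(4,j)·(6−j)!.
Computing: 720 − 480 + 144 − 24 + 2 = 362.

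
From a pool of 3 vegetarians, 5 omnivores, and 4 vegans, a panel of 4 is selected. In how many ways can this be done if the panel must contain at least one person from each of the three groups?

Unrestricted: C(12,4) = 495 ways to pick any 4 of the 12.
Subtract selections that omit an entire group: no vegetarians → C(9,4) = 126; no omnivores → C(7,4) = 35; no vegans → C(8,4) = 70.
Add back selections omitting two groups (i.e. drawn from a single group): C(3,4) + C(5,4) + C(4,4) = 6.
By inclusion–exclusion: 495 − 231 + 6 = 270.

270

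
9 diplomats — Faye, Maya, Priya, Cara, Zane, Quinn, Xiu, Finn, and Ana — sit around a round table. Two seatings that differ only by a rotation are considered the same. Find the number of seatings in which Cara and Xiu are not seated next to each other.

All circular seatings of 9 people number (8)! = 40320.
Those with Cara next to Xiu: fuse the pair into one unit and seat 8 units around a circle — 2·(7)! = 10080.
Subtracting, 40320 − 10080 = 30240.

30240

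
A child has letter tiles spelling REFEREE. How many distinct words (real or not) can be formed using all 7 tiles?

Letter multiplicities in REFEREE: E×4, F×1, R×2.
The number of distinct arrangements is 7!/(4!·2!) = 5040/48 = 105.

105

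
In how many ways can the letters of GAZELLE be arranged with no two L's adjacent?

900

Total arrangements of GAZELLE: 7!/(2!·2!) = 1260.
Arrangements with the L's together: treat LL as one letter, giving (6)!/(2!) = 360.
Hence 1260 − 360 = 900.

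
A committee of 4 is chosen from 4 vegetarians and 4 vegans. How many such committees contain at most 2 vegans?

53

Split by how many vegans are chosen (0 through 2).
Sum: C(4,0)·C(4,4) + C(4,1)·C(4,3) + C(4,2)·C(4,2) = 1 + 16 + 36 = 53.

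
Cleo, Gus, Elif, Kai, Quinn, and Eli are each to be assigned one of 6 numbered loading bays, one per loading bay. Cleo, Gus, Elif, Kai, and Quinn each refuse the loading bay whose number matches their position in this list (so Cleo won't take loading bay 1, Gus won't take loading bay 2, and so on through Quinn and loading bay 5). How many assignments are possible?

309

Let Aᵢ (for 1 ≤ i ≤ 5) be the placements that put person i in their forbidden loading bay. Any j of these fix j positions, leaving (6−j)! ways to fill the rest, and there are C(5,j) ways to pick which j.
By inclusion–exclusion, the number of valid placements is Σ_{j=0}^{5} (−1)^j C(5,j)·(6−j)!.
Computing: 720 − 600 + 240 − 60 + 10 − 1 = 309.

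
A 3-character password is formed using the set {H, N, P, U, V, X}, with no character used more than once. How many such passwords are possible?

Choose and order 3 of the 6 symbols: the first character has 6 options, the next 5, then 4.
6 × 5 × 4 = 120.

120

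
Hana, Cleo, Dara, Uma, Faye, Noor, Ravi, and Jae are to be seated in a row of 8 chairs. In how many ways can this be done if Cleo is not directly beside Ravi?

Of the 8! = 40320 arrangements, those with Cleo and Ravi adjacent number 2 × 7! = 10080 (treat the pair as a block with 2 internal orders).
Complementary counting: 40320 − 10080 = 30240.

30240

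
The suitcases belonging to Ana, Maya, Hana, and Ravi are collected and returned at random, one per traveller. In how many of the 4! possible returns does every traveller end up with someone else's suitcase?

9

This is the derangement count D_4: permutations of 4 items with no fixed point.
By inclusion–exclusion this is Σ_{j=0}^{4} (−1)^j C(4,j)·(4−j)!.
Computing: 24 − 24 + 12 − 4 + 1 = 9.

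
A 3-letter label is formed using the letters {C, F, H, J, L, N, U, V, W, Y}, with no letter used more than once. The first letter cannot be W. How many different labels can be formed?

The first letter has 10−1 = 9 choices (anything except W).
The remaining 2 letters are filled from the other 9 symbols without repetition: 9 × 8 = 72.
Total: 9 × 72 = 648.

648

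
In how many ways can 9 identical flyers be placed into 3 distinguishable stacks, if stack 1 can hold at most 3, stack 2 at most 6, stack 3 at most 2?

Ignoring the caps, the number of non-negative solutions to x_1+…+x_3 = 9 is C(11,2) = 55.
Subtract solutions that violate a single cap (substitute x_i' = x_i − (cap_i+1)): x_1 ≥ 4 gives C(7,2) = 21; x_2 ≥ 7 gives C(4,2) = 6; x_3 ≥ 3 gives C(8,2) = 28. Together 55.
Add back pairs where two caps are both exceeded: 0 + 6 + 0 = 6.
By inclusion–exclusion the count is 55 − 55 + 6 = 6.

6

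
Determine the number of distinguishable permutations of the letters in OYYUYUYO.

The 8 letters of OYYUYUYO have repeats: O appearing twice, U appearing twice, and Y appearing 4 times.
So there are 8! / (4!·2!·2!) = 420 distinguishable arrangements.

420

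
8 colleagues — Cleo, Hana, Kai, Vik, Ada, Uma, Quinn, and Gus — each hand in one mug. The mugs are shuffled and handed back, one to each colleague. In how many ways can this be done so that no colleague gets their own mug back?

14833

Count assignments avoiding every fixed point. For any j of the 8 colleagues fixed to their own mug, the other 8−j can be arranged in (8−j)! ways.
By inclusion–exclusion this is Σ_{j=0}^{8} (−1)^j C(8,j)·(8−j)!.
Computing: 40320 − 40320 + 20160 − 6720 + 1680 − 336 + 56 − 8 + 1 = 14833.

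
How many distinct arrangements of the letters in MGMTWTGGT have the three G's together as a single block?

Treat the 3 copies of G as a single block. The multiset to arrange is then {GGG, M, M, T, T, T, W}, 7 items in all.
That gives (7)!/(3!·2!) = 420 arrangements.

420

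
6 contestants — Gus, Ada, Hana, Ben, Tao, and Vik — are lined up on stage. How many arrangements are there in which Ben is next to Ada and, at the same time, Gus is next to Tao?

Treat {Ben,Ada} as one block (2 orders) and {Gus,Tao} as another (2 orders).
That leaves 4 units to arrange: 2 × 2 × 4! = 4 × 24 = 96.

96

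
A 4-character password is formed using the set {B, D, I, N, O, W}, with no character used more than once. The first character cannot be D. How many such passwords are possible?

The first character has 6−1 = 5 choices (anything except D).
The remaining 3 characters are filled from the other 5 symbols without repetition: 5 × 4 × 3 = 60.
Total: 5 × 60 = 300.

300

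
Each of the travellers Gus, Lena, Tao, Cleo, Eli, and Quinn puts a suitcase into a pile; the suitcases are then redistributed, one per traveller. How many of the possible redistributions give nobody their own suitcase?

This is the derangement count D_6: permutations of 6 items with no fixed point.
By inclusion–exclusion this is Σ_{j=0}^{6} (−1)^j C(6,j)·(6−j)!.
Computing: 720 − 720 + 360 − 120 + 30 − 6 + 1 = 265.

265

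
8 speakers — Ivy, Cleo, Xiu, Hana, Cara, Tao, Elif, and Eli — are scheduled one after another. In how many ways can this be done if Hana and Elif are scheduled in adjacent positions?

10080

Treat {Hana, Elif} as a single unit. There are 7 units to order, and the pair itself can be ordered 2 ways.
That gives 2 × 7! = 2 × 5040 = 10080.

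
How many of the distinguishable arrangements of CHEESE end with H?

With the last slot taken by H, it remains to arrange the other 5 letters (CEESE).
Those 5 letters have E appearing 3 times, giving (5)!/(3!) = 20.

20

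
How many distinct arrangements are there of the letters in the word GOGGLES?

GOGGLES has 7 letters with G appearing 3 times.
The number of distinct arrangements is 7!/(3!) = 5040/6 = 840.

840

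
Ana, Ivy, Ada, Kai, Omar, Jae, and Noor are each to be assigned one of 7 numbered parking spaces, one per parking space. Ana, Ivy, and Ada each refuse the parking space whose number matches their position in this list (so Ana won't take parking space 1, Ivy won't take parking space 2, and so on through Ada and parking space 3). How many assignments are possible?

Let Aᵢ (for i ∈ {1, 2, 3}) be the placements that put person i in their forbidden parking space. Any j of these fix j positions, leaving (7−j)! ways to fill the rest, and there are C(3,j) ways to pick which j.
By inclusion–exclusion, the number of valid placements is Σ_{j=0}^{3} (−1)^j C(3,j)·(7−j)!.
Computing: 5040 − 2160 + 360 − 24 = 3216.

3216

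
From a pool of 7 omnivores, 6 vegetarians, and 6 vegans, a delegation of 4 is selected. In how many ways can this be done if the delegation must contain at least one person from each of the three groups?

2016

With no constraint there are C(19,4) = 3876 possible selections.
Selections missing a whole group: no omnivores → C(12,4) = 495; no vegetarians → C(13,4) = 715; no vegans → C(13,4) = 715.
Add back selections omitting two groups (i.e. drawn from a single group): C(7,4) + C(6,4) + C(6,4) = 65.
By inclusion–exclusion: 3876 − 1925 + 65 = 2016.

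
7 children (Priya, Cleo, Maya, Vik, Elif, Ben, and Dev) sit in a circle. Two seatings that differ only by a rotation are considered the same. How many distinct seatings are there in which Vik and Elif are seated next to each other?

240

Glue Vik and Elif into a block (2 internal orders). Seating 6 units around a circle gives (5)! arrangements.
So 2 × (5)! = 2 × 120 = 240.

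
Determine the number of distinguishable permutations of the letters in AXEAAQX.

The 7 letters of AXEAAQX have repeats: A appearing 3 times and X appearing twice.
Dividing 7! = 5040 by 3!·2! = 12 for the repeated letters gives 420.

420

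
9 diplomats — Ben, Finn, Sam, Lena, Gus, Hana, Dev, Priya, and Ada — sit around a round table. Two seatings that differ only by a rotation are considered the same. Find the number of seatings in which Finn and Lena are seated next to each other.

10080

Treat {Finn, Lena} as one unit (2 internal orders) and seat the resulting 8 units around the table: (7)! circular arrangements.
So 2 × (7)! = 2 × 5040 = 10080.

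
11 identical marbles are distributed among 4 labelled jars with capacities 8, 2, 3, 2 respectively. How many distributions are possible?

By stars and bars, unrestricted non-negative solutions to x_1+…+x_4 = 11 number C(11+3,3) = 364.
Subtract solutions that violate a single cap (substitute x_i' = x_i − (cap_i+1)): x_1 ≥ 9 gives C(5,3) = 10; x_2 ≥ 3 gives C(11,3) = 165; x_3 ≥ 4 gives C(10,3) = 120; x_4 ≥ 3 gives C(11,3) = 165. Together 460.
Add back pairs where two caps are both exceeded: 0 + 0 + 0 + 35 + 56 + 35 = 126.
Subtract triples: 0 + 0 + 0 + 4 = 4.
By inclusion–exclusion the count is 364 − 460 + 126 − 4 = 26.

26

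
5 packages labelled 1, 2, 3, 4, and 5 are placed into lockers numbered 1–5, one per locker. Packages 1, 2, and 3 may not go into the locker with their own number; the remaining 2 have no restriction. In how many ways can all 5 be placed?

Let Aᵢ (for i ∈ {1, 2, 3}) be the placements that put package i in its forbidden locker. Any j of these fix j positions, leaving (5−j)! ways to fill the rest, and there are C(3,j) ways to pick which j.
By inclusion–exclusion, the number of valid placements is Σ_{j=0}^{3} (−1)^j C(3,j)·(5−j)!.
Computing: 120 − 72 + 18 − 2 = 64.

64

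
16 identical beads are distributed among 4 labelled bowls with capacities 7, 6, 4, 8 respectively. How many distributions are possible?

Ignoring the caps, the number of non-negative solutions to x_1+…+x_4 = 16 is C(19,3) = 969.
Subtract solutions that violate a single cap (substitute x_i' = x_i − (cap_i+1)): x_1 ≥ 8 gives C(11,3) = 165; x_2 ≥ 7 gives C(12,3) = 220; x_3 ≥ 5 gives C(14,3) = 364; x_4 ≥ 9 gives C(10,3) = 120. Together 869.
Add back pairs where two caps are both exceeded: 4 + 20 + 0 + 35 + 1 + 10 = 70.
By inclusion–exclusion the count is 969 − 869 + 70 = 170.

170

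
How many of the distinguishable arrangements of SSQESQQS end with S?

Fix S in the last position and arrange the remaining 7 letters.
Those 7 letters have Q appearing 3 times and S appearing 3 times, giving (7)!/(3!·3!) = 140.

140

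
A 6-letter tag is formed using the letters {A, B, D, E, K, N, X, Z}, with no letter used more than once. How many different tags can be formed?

20160

Choose and order 6 of the 8 symbols: the first letter has 8 options, the next 7, and so on down to 3.
8 × 7 × 6 × 5 × 4 × 3 = 20160.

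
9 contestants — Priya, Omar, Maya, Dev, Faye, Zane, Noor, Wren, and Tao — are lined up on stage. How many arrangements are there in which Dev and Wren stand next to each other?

80640

Place the 7 others and the Dev-Wren pair as 8 objects in a line; the pair has 2 internal arrangements.
So the count is 2·(8)! = 80640.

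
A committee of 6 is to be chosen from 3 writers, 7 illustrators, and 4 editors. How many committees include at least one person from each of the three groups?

2331

Total 6-person selections from all 14: C(14,6) = 3003.
Subtract selections that omit an entire group: no writers → C(11,6) = 462; no illustrators → C(7,6) = 7; no editors → C(10,6) = 210.
Add back selections omitting two groups (i.e. drawn from a single group): C(3,6) + C(7,6) + C(4,6) = 7.
By inclusion–exclusion: 3003 − 679 + 7 = 2331.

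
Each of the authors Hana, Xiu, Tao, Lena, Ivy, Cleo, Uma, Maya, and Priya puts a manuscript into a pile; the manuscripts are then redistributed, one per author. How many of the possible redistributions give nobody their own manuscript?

Let Aᵢ be the assignments in which author i gets their own manuscript. We want the size of the complement of A₁∪…∪A_9.
By inclusion–exclusion this is Σ_{j=0}^{9} (−1)^j C(9,j)·(9−j)!.
Computing: 362880 − 362880 + 181440 − 60480 + 15120 − 3024 + 504 − 72 + 9 − 1 = 133496.

133496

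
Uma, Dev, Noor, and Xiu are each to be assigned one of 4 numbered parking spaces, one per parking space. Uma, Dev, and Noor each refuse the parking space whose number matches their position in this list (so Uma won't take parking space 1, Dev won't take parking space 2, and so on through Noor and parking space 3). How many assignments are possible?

Let Aᵢ (for i ∈ {1, 2, 3}) be the placements that put person i in their forbidden parking space. Any j of these fix j positions, leaving (4−j)! ways to fill the rest, and there are C(3,j) ways to pick which j.
By inclusion–exclusion, the number of valid placements is Σ_{j=0}^{3} (−1)^j C(3,j)·(4−j)!.
Computing: 24 − 18 + 6 − 1 = 11.

11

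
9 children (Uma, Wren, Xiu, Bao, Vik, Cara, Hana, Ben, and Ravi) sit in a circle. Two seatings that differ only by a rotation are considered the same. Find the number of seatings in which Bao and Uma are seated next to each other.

Glue Bao and Uma into a block (2 internal orders). Seating 8 units around a circle gives (7)! arrangements.
So 2 × (7)! = 2 × 5040 = 10080.

10080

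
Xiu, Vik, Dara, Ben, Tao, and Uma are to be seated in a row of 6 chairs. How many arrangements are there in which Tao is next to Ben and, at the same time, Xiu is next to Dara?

Treat {Tao,Ben} as one block (2 orders) and {Xiu,Dara} as another (2 orders).
That leaves 4 units to arrange: 2 × 2 × 4! = 4 × 24 = 96.

96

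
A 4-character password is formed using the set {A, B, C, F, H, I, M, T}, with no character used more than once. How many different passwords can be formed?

1680

This is a permutation of 4 out of 8: P(8,4) = 8!/4!.
That product is 8 × 7 × 6 × 5 = 1680.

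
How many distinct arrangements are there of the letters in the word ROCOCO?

ROCOCO has 6 letters with C appearing twice and O appearing 3 times.
The number of distinct arrangements is 6!/(3!·2!) = 720/12 = 60.

60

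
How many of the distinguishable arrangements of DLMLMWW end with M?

180

Fix M in the last position and arrange the remaining 6 letters.
Those 6 letters have L appearing twice and W appearing twice, giving (6)!/(2!·2!) = 180.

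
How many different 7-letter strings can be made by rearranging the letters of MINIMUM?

The 7 letters of MINIMUM have repeats: I appearing twice and M appearing 3 times.
So there are 7! / (3!·2!) = 420 distinguishable arrangements.

420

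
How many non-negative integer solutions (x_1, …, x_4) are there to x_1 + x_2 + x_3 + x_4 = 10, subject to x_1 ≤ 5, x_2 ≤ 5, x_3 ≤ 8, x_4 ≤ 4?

156

Ignoring the caps, the number of non-negative solutions to x_1+…+x_4 = 10 is C(13,3) = 286.
Subtract solutions that violate a single cap (substitute x_i' = x_i − (cap_i+1)): x_1 ≥ 6 gives C(7,3) = 35; x_2 ≥ 6 gives C(7,3) = 35; x_3 ≥ 9 gives C(4,3) = 4; x_4 ≥ 5 gives C(8,3) = 56. Together 130.
No two caps can be exceeded simultaneously, so the pair terms are all 0.
By inclusion–exclusion the count is 286 − 130 + 0 = 156.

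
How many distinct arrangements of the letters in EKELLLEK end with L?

210

Fix L in the last position and arrange the remaining 7 letters.
Those 7 letters have E appearing 3 times, K appearing twice, and L appearing twice, giving (7)!/(3!·2!·2!) = 210.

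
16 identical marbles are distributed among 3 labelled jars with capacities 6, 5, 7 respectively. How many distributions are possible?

6

Ignoring the caps, the number of non-negative solutions to x_1+…+x_3 = 16 is C(18,2) = 153.
Subtract solutions that violate a single cap (substitute x_i' = x_i − (cap_i+1)): x_1 ≥ 7 gives C(11,2) = 55; x_2 ≥ 6 gives C(12,2) = 66; x_3 ≥ 8 gives C(10,2) = 45. Together 166.
Add back pairs where two caps are both exceeded: 10 + 3 + 6 = 19.
By inclusion–exclusion the count is 153 − 166 + 19 = 6.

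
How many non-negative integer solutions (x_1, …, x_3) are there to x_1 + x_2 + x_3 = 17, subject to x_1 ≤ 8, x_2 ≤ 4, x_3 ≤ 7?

By stars and bars, unrestricted non-negative solutions to x_1+…+x_3 = 17 number C(17+2,2) = 171.
Subtract solutions that violate a single cap (substitute x_i' = x_i − (cap_i+1)): x_1 ≥ 9 gives C(10,2) = 45; x_2 ≥ 5 gives C(14,2) = 91; x_3 ≥ 8 gives C(11,2) = 55. Together 191.
Add back pairs where two caps are both exceeded: 10 + 1 + 15 = 26.
By inclusion–exclusion the count is 171 − 191 + 26 = 6.

6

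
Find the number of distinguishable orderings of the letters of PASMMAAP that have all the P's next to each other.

420

Treat the 2 copies of P as a single block. The multiset to arrange is then {PP, A, A, A, M, M, S}, 7 items in all.
That gives (7)!/(3!·2!) = 420 arrangements.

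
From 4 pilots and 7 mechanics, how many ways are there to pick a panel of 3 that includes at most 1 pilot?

119

Split by how many pilots are chosen (0 through 1).
Sum: C(4,0)·C(7,3) + C(4,1)·C(7,2) = 35 + 84 = 119.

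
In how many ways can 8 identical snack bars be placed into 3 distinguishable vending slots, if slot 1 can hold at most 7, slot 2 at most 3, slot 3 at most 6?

By stars and bars, unrestricted non-negative solutions to x_1+…+x_3 = 8 number C(8+2,2) = 45.
Subtract solutions that violate a single cap (substitute x_i' = x_i − (cap_i+1)): x_1 ≥ 8 gives C(2,2) = 1; x_2 ≥ 4 gives C(6,2) = 15; x_3 ≥ 7 gives C(3,2) = 3. Together 19.
No two caps can be exceeded simultaneously, so the pair terms are all 0.
By inclusion–exclusion the count is 45 − 19 + 0 = 26.

26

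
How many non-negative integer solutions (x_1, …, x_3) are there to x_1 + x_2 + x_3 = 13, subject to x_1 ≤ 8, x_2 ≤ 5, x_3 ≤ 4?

Ignoring the caps, the number of non-negative solutions to x_1+…+x_3 = 13 is C(15,2) = 105.
Subtract solutions that violate a single cap (substitute x_i' = x_i − (cap_i+1)): x_1 ≥ 9 gives C(6,2) = 15; x_2 ≥ 6 gives C(9,2) = 36; x_3 ≥ 5 gives C(10,2) = 45. Together 96.
Add back pairs where two caps are both exceeded: 0 + 0 + 6 = 6.
By inclusion–exclusion the count is 105 − 96 + 6 = 15.

15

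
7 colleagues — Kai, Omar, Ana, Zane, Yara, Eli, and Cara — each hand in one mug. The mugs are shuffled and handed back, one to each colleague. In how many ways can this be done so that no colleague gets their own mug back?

This is the derangement count D_7: permutations of 7 items with no fixed point.
By inclusion–exclusion this is Σ_{j=0}^{7} (−1)^j C(7,j)·(7−j)!.
Computing: 5040 − 5040 + 2520 − 840 + 210 − 42 + 7 − 1 = 1854.

1854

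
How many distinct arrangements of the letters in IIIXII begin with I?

5

Fix I in the first position and arrange the remaining 5 letters.
Those 5 letters have I appearing 4 times, giving (5)!/(4!) = 5.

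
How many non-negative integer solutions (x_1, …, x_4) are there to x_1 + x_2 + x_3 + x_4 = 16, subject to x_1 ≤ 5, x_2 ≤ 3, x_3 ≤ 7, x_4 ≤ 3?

10

By stars and bars, unrestricted non-negative solutions to x_1+…+x_4 = 16 number C(16+3,3) = 969.
Subtract solutions that violate a single cap (substitute x_i' = x_i − (cap_i+1)): x_1 ≥ 6 gives C(13,3) = 286; x_2 ≥ 4 gives C(15,3) = 455; x_3 ≥ 8 gives C(11,3) = 165; x_4 ≥ 4 gives C(15,3) = 455. Together 1361.
Add back pairs where two caps are both exceeded: 84 + 10 + 84 + 35 + 165 + 35 = 413.
Subtract triples: 0 + 10 + 0 + 1 = 11.
By inclusion–exclusion the count is 969 − 1361 + 413 − 11 = 10.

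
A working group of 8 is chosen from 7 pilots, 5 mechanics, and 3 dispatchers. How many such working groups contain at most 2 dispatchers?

Split by how many dispatchers are chosen (0 through 2).
Sum: C(3,0)·C(12,8) + C(3,1)·C(12,7) + C(3,2)·C(12,6) = 495 + 2376 + 2772 = 5643.

5643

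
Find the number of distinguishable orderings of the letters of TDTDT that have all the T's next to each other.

Treat the 3 copies of T as a single block. The multiset to arrange is then {TTT, D, D}, 3 items in all.
That gives (3)!/(2!) = 3 arrangements.

3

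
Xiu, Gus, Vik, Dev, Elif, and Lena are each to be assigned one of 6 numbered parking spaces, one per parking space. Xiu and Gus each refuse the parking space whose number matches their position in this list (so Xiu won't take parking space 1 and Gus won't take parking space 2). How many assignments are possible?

Let Aᵢ (for i ∈ {1, 2}) be the placements that put person i in their forbidden parking space. Any j of these fix j positions, leaving (6−j)! ways to fill the rest, and there are C(2,j) ways to pick which j.
By inclusion–exclusion, the number of valid placements is Σ_{j=0}^{2} (−1)^j C(2,j)·(6−j)!.
Computing: 720 − 240 + 24 = 504.

504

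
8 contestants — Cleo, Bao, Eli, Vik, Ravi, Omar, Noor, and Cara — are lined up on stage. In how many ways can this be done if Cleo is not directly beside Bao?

30240

There are 8! = 40320 arrangements in all. If Cleo and Bao are adjacent, merging them into one block gives 2·(7)! = 10080 arrangements.
Complementary counting: 40320 − 10080 = 30240.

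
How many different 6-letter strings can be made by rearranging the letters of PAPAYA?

60

The 6 letters of PAPAYA have repeats: A appearing 3 times and P appearing twice.
The number of distinct arrangements is 6!/(3!·2!) = 720/12 = 60.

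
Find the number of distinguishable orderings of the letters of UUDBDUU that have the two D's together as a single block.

Treat the 2 copies of D as a single block. The multiset to arrange is then {DD, B, U, U, U, U}, 6 items in all.
That gives (6)!/(4!) = 30 arrangements.

30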